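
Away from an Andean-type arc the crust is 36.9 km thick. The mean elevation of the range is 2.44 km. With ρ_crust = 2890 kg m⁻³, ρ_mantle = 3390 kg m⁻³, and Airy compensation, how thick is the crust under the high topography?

Root depth r = h ρ_c / (ρ_m − ρ_c) = 2.44 km × 2890 / 500 = 14.1 km.
Total thickness = T + h + r = 36.9 km + 2.44 km + 14.1 km = 53.4 km.

53.4 km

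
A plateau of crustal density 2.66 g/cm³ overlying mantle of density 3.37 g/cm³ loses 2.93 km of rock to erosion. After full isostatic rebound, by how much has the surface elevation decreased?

Rebound u = e ρ_c/ρ_m = 2.93 km × 2.66/3.37 = 2.313 km.
Net surface drop = e − u = 2.93 km − 2.313 km = e (ρ_m − ρ_c)/ρ_m = 0.617 km.

0.617 km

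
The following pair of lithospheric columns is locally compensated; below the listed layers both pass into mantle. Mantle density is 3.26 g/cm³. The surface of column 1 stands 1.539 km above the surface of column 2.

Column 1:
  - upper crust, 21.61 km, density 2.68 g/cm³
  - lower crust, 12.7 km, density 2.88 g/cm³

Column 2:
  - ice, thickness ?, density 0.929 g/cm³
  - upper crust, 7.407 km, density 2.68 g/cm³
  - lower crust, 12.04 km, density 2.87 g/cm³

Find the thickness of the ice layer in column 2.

Take the compensation level at the base of the deeper column (depth z_c below the surface of column 1) and equate Σ ρ_i t_i down to z_c; mantle fills any gap and the z_c terms cancel.
Column 1: 21.61×2.68 + 12.7×2.88 + (z_c − 34.31)×3.26
Column 2: 1.539×0 + x×0.929 + 7.407×2.68 + 12.04×2.87 + (z_c − 1.539 − 19.447 − x)×3.26
The z_c×3.26 term appears on both sides and cancels. Collect the known terms of each column as K = Σ(ρt)_known − 3.26 × (depth of known layers): K_1 = 94.4908 − 3.26×34.31 = −17.3598; K_2 = 54.40556 − 3.26×(1.539 + 19.447) = −14.0088.
Balance: K_1 = K_2 − x×(3.26 − 0.929), so x = (K_2 − K_1)/(3.26 − 0.929) = 3.351/2.331 = 1.44 km.

1.44 km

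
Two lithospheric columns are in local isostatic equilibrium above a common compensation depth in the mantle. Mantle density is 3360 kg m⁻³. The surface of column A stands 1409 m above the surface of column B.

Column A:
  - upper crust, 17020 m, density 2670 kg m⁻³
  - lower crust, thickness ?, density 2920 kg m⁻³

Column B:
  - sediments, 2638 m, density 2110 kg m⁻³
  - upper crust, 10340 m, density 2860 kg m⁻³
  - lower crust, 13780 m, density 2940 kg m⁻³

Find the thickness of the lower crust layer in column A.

Take the compensation level at the base of the deeper column (depth z_c below the surface of column A) and equate Σ ρ_i t_i down to z_c; mantle fills any gap and the z_c terms cancel.
Column A: 17020×2670 + x×2920 + (z_c − 17020 − x)×3360
Column B: 1409×0 + 2638×2110 + 10340×2860 + 13780×2940 + (z_c − 1409 − 26758)×3360
The z_c×3360 term appears on both sides and cancels. Collect the known terms of each column as K = Σ(ρt)_known − 3360 × (depth of known layers): K_A = 45443400 − 3360×17020 = −11743800; K_B = 75651780 − 3360×(1409 + 26758) = −18989340.
Balance: K_A − x×(3360 − 2920) = K_B, so x = (K_A − K_B)/(3360 − 2920) = 7245540/440 = 16500 m.

16500 m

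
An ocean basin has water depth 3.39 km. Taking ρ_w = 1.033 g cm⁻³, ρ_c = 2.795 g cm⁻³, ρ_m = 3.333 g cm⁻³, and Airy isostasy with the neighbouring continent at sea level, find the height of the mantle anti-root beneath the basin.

11.1 km

In Airy isostatic equilibrium: replacing crust with seawater at the top is compensated by replacing crust with mantle at the base: d (ρ_c − ρ_w) = a (ρ_m − ρ_c).
a = d (ρ_c − ρ_w)/(ρ_m − ρ_c) = 3.39 km × 1.762/0.538 = 11.1 km.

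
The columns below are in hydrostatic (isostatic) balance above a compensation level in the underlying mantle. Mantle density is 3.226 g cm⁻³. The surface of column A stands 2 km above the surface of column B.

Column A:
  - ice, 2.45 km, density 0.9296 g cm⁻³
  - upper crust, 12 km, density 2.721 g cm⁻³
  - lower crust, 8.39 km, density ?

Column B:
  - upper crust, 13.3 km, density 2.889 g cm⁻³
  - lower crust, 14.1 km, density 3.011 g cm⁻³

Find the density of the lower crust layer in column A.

2.95 g cm⁻³

Take the compensation level at the base of the deeper column (depth z_c below the surface of column A) and equate Σ ρ_i t_i down to z_c; mantle fills any gap and the z_c terms cancel.
Column A: 2.45×0.9296 + 12×2.721 + 8.39×ρ + (z_c − 22.84)×3.226
Column B: 2×0 + 13.3×2.889 + 14.1×3.011 + (z_c − 2 − 27.4)×3.226
The z_c×3.226 term appears on both sides and cancels. Collect the known terms of each column as K = Σ(ρt)_known − 3.226 × (depth of known layers): K_A = 34.92952 − 3.226×22.84 = −38.75232; K_B = 80.8788 − 3.226×(2 + 27.4) = −13.9656.
Balance: K_A + 8.39×ρ = K_B, so ρ = (K_B − K_A)/8.39 = 24.7867/8.39 = 2.95 g cm⁻³.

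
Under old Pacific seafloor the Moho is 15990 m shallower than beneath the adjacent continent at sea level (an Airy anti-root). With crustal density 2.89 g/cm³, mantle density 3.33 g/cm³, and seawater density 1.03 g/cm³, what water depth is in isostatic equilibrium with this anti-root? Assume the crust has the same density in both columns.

3780 m

Replacing a thickness d of crust by seawater at the top must be balanced by replacing crust with mantle at the base: d (ρ_c − ρ_w) = a (ρ_m − ρ_c).
d = a (ρ_m − ρ_c)/(ρ_c − ρ_w) = 15990 m × 0.44/1.86 = 3780 m.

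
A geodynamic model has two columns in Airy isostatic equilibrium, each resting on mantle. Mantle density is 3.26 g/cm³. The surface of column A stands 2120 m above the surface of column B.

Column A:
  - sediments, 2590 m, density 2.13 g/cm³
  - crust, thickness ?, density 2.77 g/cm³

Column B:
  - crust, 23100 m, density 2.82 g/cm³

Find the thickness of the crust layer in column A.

Take the compensation level at the base of the deeper column (depth z_c below the surface of column A) and equate Σ ρ_i t_i down to z_c; mantle fills any gap and the z_c terms cancel.
Column A: 2590×2.13 + x×2.77 + (z_c − 2590 − x)×3.26
Column B: 2120×0 + 23100×2.82 + (z_c − 2120 − 23100)×3.26
The z_c×3.26 term appears on both sides and cancels. Collect the known terms of each column as K = Σ(ρt)_known − 3.26 × (depth of known layers): K_A = 5516.7 − 3.26×2590 = −2926.7; K_B = 65142 − 3.26×(2120 + 23100) = −17075.2.
Balance: K_A − x×(3.26 − 2.77) = K_B, so x = (K_A − K_B)/(3.26 − 2.77) = 14148.5/0.49 = 28900 m.

28900 m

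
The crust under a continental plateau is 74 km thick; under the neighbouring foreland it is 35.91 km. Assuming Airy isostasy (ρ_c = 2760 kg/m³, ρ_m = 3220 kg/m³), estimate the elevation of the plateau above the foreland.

Excess crust Δ = 74 km − 35.91 km = 38.09 km, split between elevation h and root r with h + r = Δ.
Airy balance ρ_c h = (ρ_m − ρ_c) r gives r = h ρ_c/(ρ_m − ρ_c), so h (1 + ρ_c/(ρ_m − ρ_c)) = Δ, i.e. h = Δ (ρ_m − ρ_c)/ρ_m.
h = 38.09 km × 460/3220 = 5.44 km.

5.44 km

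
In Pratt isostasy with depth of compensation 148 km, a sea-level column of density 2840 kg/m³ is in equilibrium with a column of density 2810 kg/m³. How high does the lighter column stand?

ρ_ref D = ρ (D + h) → h = D (ρ_ref − ρ)/ρ.
h = 148 km × (2840 − 2810)/2810 = 1.58 km.

1.58 km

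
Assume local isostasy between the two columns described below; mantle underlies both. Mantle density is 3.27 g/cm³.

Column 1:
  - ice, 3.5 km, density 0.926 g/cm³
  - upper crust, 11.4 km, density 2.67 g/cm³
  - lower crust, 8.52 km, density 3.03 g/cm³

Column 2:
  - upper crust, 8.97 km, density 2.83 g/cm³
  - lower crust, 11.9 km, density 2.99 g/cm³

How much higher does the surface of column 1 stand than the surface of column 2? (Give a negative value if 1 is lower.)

For any compensation level in the mantle, the mantle terms cancel and isostasy reduces to e = (Σt_1 − Σt_2) − (Σ(ρt)_1 − Σ(ρt)_2) / ρ_m.
Σt_1 = 23.42 km; Σt_2 = 20.87 km; Σ(ρt)_1 = 59.4946; Σ(ρt)_2 = 60.9661 (in km·g/cm³).
e = (23.42 − 20.87) − (59.4946 − 60.9661) / 3.27 = 3 km.

3 km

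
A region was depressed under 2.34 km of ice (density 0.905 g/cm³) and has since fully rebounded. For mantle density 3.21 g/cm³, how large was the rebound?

Removing the load lets mantle flow back in; uplift u satisfies ρ_ice t = ρ_m u.
u = t ρ_ice/ρ_m = 2.34 km × 0.905/3.21 = 0.66 km.

0.66 km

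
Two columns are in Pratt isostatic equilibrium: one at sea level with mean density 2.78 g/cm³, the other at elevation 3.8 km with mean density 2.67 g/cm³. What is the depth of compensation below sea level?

92.2 km

ρ_ref D = ρ (D + h) → D (ρ_ref − ρ) = ρ h.
D = ρ h/(ρ_ref − ρ) = 2.67 × 3.8 km/(2.78 − 2.67) = 92.2 km.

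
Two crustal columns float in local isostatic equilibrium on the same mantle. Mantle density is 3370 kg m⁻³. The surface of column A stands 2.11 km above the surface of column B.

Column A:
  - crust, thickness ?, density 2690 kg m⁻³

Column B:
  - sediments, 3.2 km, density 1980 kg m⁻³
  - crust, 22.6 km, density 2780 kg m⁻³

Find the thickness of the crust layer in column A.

36.6 km

Take the compensation level at the base of the deeper column (depth z_c below the surface of column A) and equate Σ ρ_i t_i down to z_c; mantle fills any gap and the z_c terms cancel.
Column A: x×2690 + (z_c − 0 − x)×3370
Column B: 2.11×0 + 3.2×1980 + 22.6×2780 + (z_c − 2.11 − 25.8)×3370
The z_c×3370 term appears on both sides and cancels. Collect the known terms of each column as K = Σ(ρt)_known − 3370 × (depth of known layers): K_A = 0 − 3370×0 = 0; K_B = 69164 − 3370×(2.11 + 25.8) = −24892.7.
Balance: K_A − x×(3370 − 2690) = K_B, so x = (K_A − K_B)/(3370 − 2690) = 24892.7/680 = 36.6 km.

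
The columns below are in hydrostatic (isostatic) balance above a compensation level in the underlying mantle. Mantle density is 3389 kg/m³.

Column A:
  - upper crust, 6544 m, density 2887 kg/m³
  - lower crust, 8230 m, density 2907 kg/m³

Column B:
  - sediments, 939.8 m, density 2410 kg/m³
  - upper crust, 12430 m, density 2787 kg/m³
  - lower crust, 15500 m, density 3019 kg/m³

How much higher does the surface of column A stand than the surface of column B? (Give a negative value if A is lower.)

For any compensation level in the mantle, the mantle terms cancel and isostasy reduces to e = (Σt_A − Σt_B) − (Σ(ρt)_A − Σ(ρt)_B) / ρ_m.
Σt_A = 14774 m; Σt_B = 28869.8 m; Σ(ρt)_A = 42817138; Σ(ρt)_B = 83701828 (in m·kg/m³).
e = (14774 − 28869.8) − (42817138 − 83701828) / 3389 = −2030 m.

−2030 m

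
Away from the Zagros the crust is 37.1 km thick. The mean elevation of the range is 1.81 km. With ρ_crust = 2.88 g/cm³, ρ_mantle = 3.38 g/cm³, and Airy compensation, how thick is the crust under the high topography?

49.3 km

Root depth r = h ρ_c / (ρ_m − ρ_c) = 1.81 km × 2.88 / 0.5 = 10.43 km.
Total thickness = T + h + r = 37.1 km + 1.81 km + 10.43 km = 49.3 km.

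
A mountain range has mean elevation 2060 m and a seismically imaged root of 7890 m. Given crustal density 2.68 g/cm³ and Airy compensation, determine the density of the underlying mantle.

3.38 g/cm³

Airy balance: ρ_c h = (ρ_m − ρ_c) r → ρ_m = ρ_c (1 + h/r).
ρ_m = 2.68 × (1 + 2060 m/7890 m) = 3.38 g/cm³.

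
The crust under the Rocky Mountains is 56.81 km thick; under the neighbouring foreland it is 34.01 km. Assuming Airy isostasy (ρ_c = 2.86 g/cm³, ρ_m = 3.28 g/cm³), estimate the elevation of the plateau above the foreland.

2.92 km

Excess crust Δ = 56.81 km − 34.01 km = 22.8 km, split between elevation h and root r with h + r = Δ.
Airy balance ρ_c h = (ρ_m − ρ_c) r gives r = h ρ_c/(ρ_m − ρ_c), so h (1 + ρ_c/(ρ_m − ρ_c)) = Δ, i.e. h = Δ (ρ_m − ρ_c)/ρ_m.
h = 22.8 km × 0.42/3.28 = 2.92 km.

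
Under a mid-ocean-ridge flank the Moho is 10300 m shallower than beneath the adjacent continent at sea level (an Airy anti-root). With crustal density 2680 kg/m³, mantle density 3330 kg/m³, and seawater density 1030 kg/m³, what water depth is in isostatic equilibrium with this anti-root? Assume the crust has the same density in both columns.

Replacing a thickness d of crust by seawater at the top must be balanced by replacing crust with mantle at the base: d (ρ_c − ρ_w) = a (ρ_m − ρ_c).
d = a (ρ_m − ρ_c)/(ρ_c − ρ_w) = 10300 m × 650/1650 = 4060 m.

4060 m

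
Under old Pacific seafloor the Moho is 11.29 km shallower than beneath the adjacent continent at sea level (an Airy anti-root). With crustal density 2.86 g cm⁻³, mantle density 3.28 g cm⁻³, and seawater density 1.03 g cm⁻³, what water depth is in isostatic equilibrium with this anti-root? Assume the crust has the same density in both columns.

2.59 km

Replacing a thickness d of crust by seawater at the top must be balanced by replacing crust with mantle at the base: d (ρ_c − ρ_w) = a (ρ_m − ρ_c).
d = a (ρ_m − ρ_c)/(ρ_c − ρ_w) = 11.29 km × 0.42/1.83 = 2.59 km.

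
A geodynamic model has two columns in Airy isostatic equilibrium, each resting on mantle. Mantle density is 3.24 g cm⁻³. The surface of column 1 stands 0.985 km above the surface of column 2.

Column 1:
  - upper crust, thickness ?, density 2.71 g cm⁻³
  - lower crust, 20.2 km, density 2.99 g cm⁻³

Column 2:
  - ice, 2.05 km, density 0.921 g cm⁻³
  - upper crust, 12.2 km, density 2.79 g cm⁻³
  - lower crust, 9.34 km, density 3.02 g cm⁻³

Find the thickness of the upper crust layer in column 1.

19.7 km

Take the compensation level at the base of the deeper column (depth z_c below the surface of column 1) and equate Σ ρ_i t_i down to z_c; mantle fills any gap and the z_c terms cancel.
Column 1: x×2.71 + 20.2×2.99 + (z_c − 20.2 − x)×3.24
Column 2: 0.985×0 + 2.05×0.921 + 12.2×2.79 + 9.34×3.02 + (z_c − 0.985 − 23.59)×3.24
The z_c×3.24 term appears on both sides and cancels. Collect the known terms of each column as K = Σ(ρt)_known − 3.24 × (depth of known layers): K_1 = 60.398 − 3.24×20.2 = −5.05; K_2 = 64.13285 − 3.24×(0.985 + 23.59) = −15.49015.
Balance: K_1 − x×(3.24 − 2.71) = K_2, so x = (K_1 − K_2)/(3.24 − 2.71) = 10.4401/0.53 = 19.7 km.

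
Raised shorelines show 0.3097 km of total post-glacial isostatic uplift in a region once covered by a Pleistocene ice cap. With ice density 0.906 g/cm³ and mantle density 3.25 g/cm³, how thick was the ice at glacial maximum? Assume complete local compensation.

u = t ρ_ice/ρ_m → t = u ρ_m/ρ_ice = 0.3097 km × 3.25/0.906 = 1.11 km.

1.11 km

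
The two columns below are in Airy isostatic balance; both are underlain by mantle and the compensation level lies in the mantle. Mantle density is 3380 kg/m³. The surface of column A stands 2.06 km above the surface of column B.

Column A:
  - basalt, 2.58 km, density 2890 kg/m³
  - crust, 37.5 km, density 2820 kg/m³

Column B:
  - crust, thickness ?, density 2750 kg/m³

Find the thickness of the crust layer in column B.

24.3 km

Take the compensation level at the base of the deeper column (depth z_c below the surface of column A) and equate Σ ρ_i t_i down to z_c; mantle fills any gap and the z_c terms cancel.
Column A: 2.58×2890 + 37.5×2820 + (z_c − 40.08)×3380
Column B: 2.06×0 + x×2750 + (z_c − 2.06 − 0 − x)×3380
The z_c×3380 term appears on both sides and cancels. Collect the known terms of each column as K = Σ(ρt)_known − 3380 × (depth of known layers): K_A = 113206.2 − 3380×40.08 = −22264.2; K_B = 0 − 3380×(2.06 + 0) = −6962.8.
Balance: K_A = K_B − x×(3380 − 2750), so x = (K_B − K_A)/(3380 − 2750) = 15301.4/630 = 24.3 km.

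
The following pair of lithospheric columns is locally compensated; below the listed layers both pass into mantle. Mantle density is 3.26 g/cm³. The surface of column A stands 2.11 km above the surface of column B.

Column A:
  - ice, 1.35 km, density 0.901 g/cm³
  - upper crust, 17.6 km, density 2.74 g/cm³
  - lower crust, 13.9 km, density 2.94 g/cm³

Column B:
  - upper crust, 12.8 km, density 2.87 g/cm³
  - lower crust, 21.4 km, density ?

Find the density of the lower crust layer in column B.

3.03 g/cm³

Take the compensation level at the base of the deeper column (depth z_c below the surface of column A) and equate Σ ρ_i t_i down to z_c; mantle fills any gap and the z_c terms cancel.
Column A: 1.35×0.901 + 17.6×2.74 + 13.9×2.94 + (z_c − 32.85)×3.26
Column B: 2.11×0 + 12.8×2.87 + 21.4×ρ + (z_c − 2.11 − 34.2)×3.26
The z_c×3.26 term appears on both sides and cancels. Collect the known terms of each column as K = Σ(ρt)_known − 3.26 × (depth of known layers): K_A = 90.30635 − 3.26×32.85 = −16.78465; K_B = 36.736 − 3.26×(2.11 + 34.2) = −81.6346.
Balance: K_A = K_B + 21.4×ρ, so ρ = (K_A − K_B)/21.4 = 64.8499/21.4 = 3.03 g/cm³.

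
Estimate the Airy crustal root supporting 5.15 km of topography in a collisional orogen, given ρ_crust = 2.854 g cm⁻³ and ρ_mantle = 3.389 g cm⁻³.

27.5 km

Equating mass per unit area of the two columns: the weight of the topography is balanced by the buoyancy of the root, ρ_c h = (ρ_m − ρ_c) r.
r = h · ρ_c / (ρ_m − ρ_c) = 5.15 km × 2.854 / (3.389 − 2.854) = 27.5 km.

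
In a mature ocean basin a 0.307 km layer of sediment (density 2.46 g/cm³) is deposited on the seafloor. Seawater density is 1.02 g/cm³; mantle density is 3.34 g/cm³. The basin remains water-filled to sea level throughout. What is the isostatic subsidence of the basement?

0.191 km

Submarine loading: the sediment displaces seawater, and the subsidence is in turn flooded, so s (ρ_m − ρ_w) = t (ρ_sed − ρ_w).
s = 0.307 km × (2.46 − 1.02) / (3.34 − 1.02) = 0.191 km.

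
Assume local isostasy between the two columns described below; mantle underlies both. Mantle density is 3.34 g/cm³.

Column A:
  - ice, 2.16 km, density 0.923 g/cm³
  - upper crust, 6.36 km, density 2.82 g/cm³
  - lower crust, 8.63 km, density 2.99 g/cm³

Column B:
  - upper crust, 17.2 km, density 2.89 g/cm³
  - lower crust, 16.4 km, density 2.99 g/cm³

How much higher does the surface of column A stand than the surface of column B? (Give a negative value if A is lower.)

−0.578 km

For any compensation level in the mantle, the mantle terms cancel and isostasy reduces to e = (Σt_A − Σt_B) − (Σ(ρt)_A − Σ(ρt)_B) / ρ_m.
Σt_A = 17.15 km; Σt_B = 33.6 km; Σ(ρt)_A = 45.73258; Σ(ρt)_B = 98.744 (in km·g/cm³).
e = (17.15 − 33.6) − (45.73258 − 98.744) / 3.34 = −0.578 km.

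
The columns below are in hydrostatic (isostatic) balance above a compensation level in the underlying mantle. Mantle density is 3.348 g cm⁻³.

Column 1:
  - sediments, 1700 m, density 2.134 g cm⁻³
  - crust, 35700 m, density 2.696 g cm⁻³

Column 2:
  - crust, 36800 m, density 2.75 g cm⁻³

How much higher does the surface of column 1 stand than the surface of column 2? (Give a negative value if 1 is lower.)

996 m

For any compensation level in the mantle, the mantle terms cancel and isostasy reduces to e = (Σt_1 − Σt_2) − (Σ(ρt)_1 − Σ(ρt)_2) / ρ_m.
Σt_1 = 37400 m; Σt_2 = 36800 m; Σ(ρt)_1 = 99875; Σ(ρt)_2 = 101200 (in m·g cm⁻³).
e = (37400 − 36800) − (99875 − 101200) / 3.348 = 996 m.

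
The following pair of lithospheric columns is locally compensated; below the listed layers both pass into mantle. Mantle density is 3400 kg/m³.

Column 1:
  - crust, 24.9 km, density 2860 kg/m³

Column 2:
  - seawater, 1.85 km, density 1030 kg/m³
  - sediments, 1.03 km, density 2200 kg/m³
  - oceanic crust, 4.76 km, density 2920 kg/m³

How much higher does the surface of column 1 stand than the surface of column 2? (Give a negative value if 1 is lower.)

For any compensation level in the mantle, the mantle terms cancel and isostasy reduces to e = (Σt_1 − Σt_2) − (Σ(ρt)_1 − Σ(ρt)_2) / ρ_m.
Σt_1 = 24.9 km; Σt_2 = 7.64 km; Σ(ρt)_1 = 71214; Σ(ρt)_2 = 18070.7 (in km·kg/m³).
e = (24.9 − 7.64) − (71214 − 18070.7) / 3400 = 1.63 km.

1.63 km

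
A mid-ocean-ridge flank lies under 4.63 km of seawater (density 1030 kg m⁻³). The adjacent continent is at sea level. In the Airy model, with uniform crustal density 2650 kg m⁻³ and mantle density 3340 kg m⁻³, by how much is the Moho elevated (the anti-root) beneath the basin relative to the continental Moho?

By Archimedes' principle applied to the lithosphere: replacing crust with seawater at the top is compensated by replacing crust with mantle at the base: d (ρ_c − ρ_w) = a (ρ_m − ρ_c).
a = d (ρ_c − ρ_w)/(ρ_m − ρ_c) = 4.63 km × 1620/690 = 10.9 km.

10.9 km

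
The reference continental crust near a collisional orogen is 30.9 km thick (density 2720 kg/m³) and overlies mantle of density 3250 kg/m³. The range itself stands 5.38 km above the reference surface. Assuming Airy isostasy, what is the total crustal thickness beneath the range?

Root depth r = h ρ_c / (ρ_m − ρ_c) = 5.38 km × 2720 / 530 = 27.61 km.
Total thickness = T + h + r = 30.9 km + 5.38 km + 27.61 km = 63.9 km.

63.9 km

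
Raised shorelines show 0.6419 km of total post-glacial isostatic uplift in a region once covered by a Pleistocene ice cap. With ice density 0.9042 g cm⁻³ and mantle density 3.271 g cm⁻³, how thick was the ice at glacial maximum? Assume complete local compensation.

u = t ρ_ice/ρ_m → t = u ρ_m/ρ_ice = 0.6419 km × 3.271/0.9042 = 2.32 km.

2.32 km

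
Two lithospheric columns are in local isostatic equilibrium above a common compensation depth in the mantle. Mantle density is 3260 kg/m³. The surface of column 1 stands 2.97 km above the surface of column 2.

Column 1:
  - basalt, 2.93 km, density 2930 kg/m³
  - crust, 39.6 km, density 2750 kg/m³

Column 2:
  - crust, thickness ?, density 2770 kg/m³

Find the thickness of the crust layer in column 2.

Take the compensation level at the base of the deeper column (depth z_c below the surface of column 1) and equate Σ ρ_i t_i down to z_c; mantle fills any gap and the z_c terms cancel.
Column 1: 2.93×2930 + 39.6×2750 + (z_c − 42.53)×3260
Column 2: 2.97×0 + x×2770 + (z_c − 2.97 − 0 − x)×3260
The z_c×3260 term appears on both sides and cancels. Collect the known terms of each column as K = Σ(ρt)_known − 3260 × (depth of known layers): K_1 = 117484.9 − 3260×42.53 = −21162.9; K_2 = 0 − 3260×(2.97 + 0) = −9682.2.
Balance: K_1 = K_2 − x×(3260 − 2770), so x = (K_2 − K_1)/(3260 − 2770) = 11480.7/490 = 23.4 km.

23.4 km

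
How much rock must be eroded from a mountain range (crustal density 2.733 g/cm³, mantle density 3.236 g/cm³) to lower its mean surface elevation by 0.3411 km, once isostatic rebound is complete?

2.19 km

Net drop Δ = e − u = e − e ρ_c/ρ_m = e (ρ_m − ρ_c)/ρ_m.
e = Δ ρ_m/(ρ_m − ρ_c) = 0.3411 km × 3.236/0.503 = 2.19 km.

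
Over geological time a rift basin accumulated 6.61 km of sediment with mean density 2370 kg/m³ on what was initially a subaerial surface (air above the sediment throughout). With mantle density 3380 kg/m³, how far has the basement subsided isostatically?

Subaerial load: s = t ρ_sed / ρ_m = 6.61 km × 2370/3380 = 4.63 km.

4.63 km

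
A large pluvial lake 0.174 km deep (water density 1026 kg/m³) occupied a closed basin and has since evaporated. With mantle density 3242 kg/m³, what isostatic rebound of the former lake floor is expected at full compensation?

u = d ρ_w/ρ_m = 0.174 km × 1026/3242 = 0.0551 km.

0.0551 km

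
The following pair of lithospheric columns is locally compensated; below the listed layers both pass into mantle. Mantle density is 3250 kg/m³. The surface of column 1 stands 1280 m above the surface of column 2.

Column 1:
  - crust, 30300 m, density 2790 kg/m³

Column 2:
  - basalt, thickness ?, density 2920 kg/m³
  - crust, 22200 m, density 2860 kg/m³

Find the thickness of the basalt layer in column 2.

Take the compensation level at the base of the deeper column (depth z_c below the surface of column 1) and equate Σ ρ_i t_i down to z_c; mantle fills any gap and the z_c terms cancel.
Column 1: 30300×2790 + (z_c − 30300)×3250
Column 2: 1280×0 + x×2920 + 22200×2860 + (z_c − 1280 − 22200 − x)×3250
The z_c×3250 term appears on both sides and cancels. Collect the known terms of each column as K = Σ(ρt)_known − 3250 × (depth of known layers): K_1 = 84537000 − 3250×30300 = −13938000; K_2 = 63492000 − 3250×(1280 + 22200) = −12818000.
Balance: K_1 = K_2 − x×(3250 − 2920), so x = (K_2 − K_1)/(3250 − 2920) = 1120000/330 = 3390 m.

3390 m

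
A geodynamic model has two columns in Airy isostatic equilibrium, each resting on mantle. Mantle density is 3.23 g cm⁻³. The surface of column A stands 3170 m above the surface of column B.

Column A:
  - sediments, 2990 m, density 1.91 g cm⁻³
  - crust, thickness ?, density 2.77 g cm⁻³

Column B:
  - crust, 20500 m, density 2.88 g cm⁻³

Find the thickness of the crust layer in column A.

Take the compensation level at the base of the deeper column (depth z_c below the surface of column A) and equate Σ ρ_i t_i down to z_c; mantle fills any gap and the z_c terms cancel.
Column A: 2990×1.91 + x×2.77 + (z_c − 2990 − x)×3.23
Column B: 3170×0 + 20500×2.88 + (z_c − 3170 − 20500)×3.23
The z_c×3.23 term appears on both sides and cancels. Collect the known terms of each column as K = Σ(ρt)_known − 3.23 × (depth of known layers): K_A = 5710.9 − 3.23×2990 = −3946.8; K_B = 59040 − 3.23×(3170 + 20500) = −17414.1.
Balance: K_A − x×(3.23 − 2.77) = K_B, so x = (K_A − K_B)/(3.23 − 2.77) = 13467.3/0.46 = 29300 m.

29300 m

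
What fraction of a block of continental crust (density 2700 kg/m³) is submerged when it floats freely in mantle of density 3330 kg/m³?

0.811

Submerged fraction = ρ_obj/ρ_fluid = 2700/3330 = 0.811.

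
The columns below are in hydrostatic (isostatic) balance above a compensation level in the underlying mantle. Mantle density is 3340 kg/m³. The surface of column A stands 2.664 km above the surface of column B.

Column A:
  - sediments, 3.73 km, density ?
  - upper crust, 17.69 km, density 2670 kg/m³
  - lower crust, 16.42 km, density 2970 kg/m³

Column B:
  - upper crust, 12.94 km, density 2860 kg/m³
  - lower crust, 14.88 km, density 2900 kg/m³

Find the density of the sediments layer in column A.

2340 kg/m³

Take the compensation level at the base of the deeper column (depth z_c below the surface of column A) and equate Σ ρ_i t_i down to z_c; mantle fills any gap and the z_c terms cancel.
Column A: 3.73×ρ + 17.69×2670 + 16.42×2970 + (z_c − 37.84)×3340
Column B: 2.664×0 + 12.94×2860 + 14.88×2900 + (z_c − 2.664 − 27.82)×3340
The z_c×3340 term appears on both sides and cancels. Collect the known terms of each column as K = Σ(ρt)_known − 3340 × (depth of known layers): K_A = 95999.7 − 3340×37.84 = −30385.9; K_B = 80160.4 − 3340×(2.664 + 27.82) = −21656.16.
Balance: K_A + 3.73×ρ = K_B, so ρ = (K_B − K_A)/3.73 = 8729.74/3.73 = 2340 kg/m³.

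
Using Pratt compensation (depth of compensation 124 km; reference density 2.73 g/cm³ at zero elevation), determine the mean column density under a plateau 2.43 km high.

Pratt balance: ρ_ref D = ρ (D + h).
ρ = ρ_ref D/(D + h) = 2.73 × 124 km/(124 km + 2.43 km) = 2.68 g/cm³.

2.68 g/cm³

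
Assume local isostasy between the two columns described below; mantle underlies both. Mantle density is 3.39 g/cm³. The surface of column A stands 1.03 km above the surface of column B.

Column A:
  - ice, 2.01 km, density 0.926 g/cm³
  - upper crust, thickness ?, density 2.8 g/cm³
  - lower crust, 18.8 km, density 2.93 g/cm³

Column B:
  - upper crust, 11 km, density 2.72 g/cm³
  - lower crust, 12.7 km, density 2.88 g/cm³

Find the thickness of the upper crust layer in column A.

Take the compensation level at the base of the deeper column (depth z_c below the surface of column A) and equate Σ ρ_i t_i down to z_c; mantle fills any gap and the z_c terms cancel.
Column A: 2.01×0.926 + x×2.8 + 18.8×2.93 + (z_c − 20.81 − x)×3.39
Column B: 1.03×0 + 11×2.72 + 12.7×2.88 + (z_c − 1.03 − 23.7)×3.39
The z_c×3.39 term appears on both sides and cancels. Collect the known terms of each column as K = Σ(ρt)_known − 3.39 × (depth of known layers): K_A = 56.94526 − 3.39×20.81 = −13.60064; K_B = 66.496 − 3.39×(1.03 + 23.7) = −17.3387.
Balance: K_A − x×(3.39 − 2.8) = K_B, so x = (K_A − K_B)/(3.39 − 2.8) = 3.73806/0.59 = 6.34 km.

6.34 km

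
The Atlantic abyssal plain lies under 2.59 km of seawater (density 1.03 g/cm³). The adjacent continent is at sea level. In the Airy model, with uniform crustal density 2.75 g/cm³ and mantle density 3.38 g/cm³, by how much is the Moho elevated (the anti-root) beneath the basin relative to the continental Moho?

By Archimedes' principle applied to the lithosphere: replacing crust with seawater at the top is compensated by replacing crust with mantle at the base: d (ρ_c − ρ_w) = a (ρ_m − ρ_c).
a = d (ρ_c − ρ_w)/(ρ_m − ρ_c) = 2.59 km × 1.72/0.63 = 7.07 km.

7.07 km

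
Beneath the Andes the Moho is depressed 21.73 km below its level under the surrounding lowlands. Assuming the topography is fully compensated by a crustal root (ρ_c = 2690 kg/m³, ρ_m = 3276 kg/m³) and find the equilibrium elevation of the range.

4.73 km

In Airy isostatic equilibrium: ρ_c h = (ρ_m − ρ_c) r.
h = r (ρ_m − ρ_c) / ρ_c = 21.73 km × (3276 − 2690) / 2690 = 4.73 km.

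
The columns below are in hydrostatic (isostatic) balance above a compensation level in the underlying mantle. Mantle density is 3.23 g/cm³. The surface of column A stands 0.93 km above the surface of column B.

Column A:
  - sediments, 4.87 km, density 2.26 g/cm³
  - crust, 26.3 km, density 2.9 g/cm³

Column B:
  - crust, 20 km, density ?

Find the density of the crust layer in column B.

Take the compensation level at the base of the deeper column (depth z_c below the surface of column A) and equate Σ ρ_i t_i down to z_c; mantle fills any gap and the z_c terms cancel.
Column A: 4.87×2.26 + 26.3×2.9 + (z_c − 31.17)×3.23
Column B: 0.93×0 + 20×ρ + (z_c − 0.93 − 20)×3.23
The z_c×3.23 term appears on both sides and cancels. Collect the known terms of each column as K = Σ(ρt)_known − 3.23 × (depth of known layers): K_A = 87.2762 − 3.23×31.17 = −13.4029; K_B = 0 − 3.23×(0.93 + 20) = −67.6039.
Balance: K_A = K_B + 20×ρ, so ρ = (K_A − K_B)/20 = 54.201/20 = 2.71 g/cm³.

2.71 g/cm³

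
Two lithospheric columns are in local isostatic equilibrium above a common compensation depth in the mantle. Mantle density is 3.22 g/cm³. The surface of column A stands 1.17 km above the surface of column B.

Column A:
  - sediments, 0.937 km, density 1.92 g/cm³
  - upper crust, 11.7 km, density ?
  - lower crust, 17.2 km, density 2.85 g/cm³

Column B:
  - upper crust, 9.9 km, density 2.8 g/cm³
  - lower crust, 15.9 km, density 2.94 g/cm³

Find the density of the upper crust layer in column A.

Take the compensation level at the base of the deeper column (depth z_c below the surface of column A) and equate Σ ρ_i t_i down to z_c; mantle fills any gap and the z_c terms cancel.
Column A: 0.937×1.92 + 11.7×ρ + 17.2×2.85 + (z_c − 29.837)×3.22
Column B: 1.17×0 + 9.9×2.8 + 15.9×2.94 + (z_c − 1.17 − 25.8)×3.22
The z_c×3.22 term appears on both sides and cancels. Collect the known terms of each column as K = Σ(ρt)_known − 3.22 × (depth of known layers): K_A = 50.81904 − 3.22×29.837 = −45.2561; K_B = 74.466 − 3.22×(1.17 + 25.8) = −12.3774.
Balance: K_A + 11.7×ρ = K_B, so ρ = (K_B − K_A)/11.7 = 32.8787/11.7 = 2.81 g/cm³.

2.81 g/cm³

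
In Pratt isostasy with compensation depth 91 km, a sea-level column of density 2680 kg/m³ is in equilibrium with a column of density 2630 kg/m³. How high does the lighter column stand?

ρ_ref D = ρ (D + h) → h = D (ρ_ref − ρ)/ρ.
h = 91 km × (2680 − 2630)/2630 = 1.73 km.

1.73 km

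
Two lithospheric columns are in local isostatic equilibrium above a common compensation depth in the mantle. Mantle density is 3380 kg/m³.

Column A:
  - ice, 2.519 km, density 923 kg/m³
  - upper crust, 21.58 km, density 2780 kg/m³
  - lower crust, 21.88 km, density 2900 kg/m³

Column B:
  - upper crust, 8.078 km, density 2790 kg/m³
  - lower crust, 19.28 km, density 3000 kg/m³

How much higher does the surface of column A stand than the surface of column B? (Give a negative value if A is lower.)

5.19 km

For any compensation level in the mantle, the mantle terms cancel and isostasy reduces to e = (Σt_A − Σt_B) − (Σ(ρt)_A − Σ(ρt)_B) / ρ_m.
Σt_A = 45.979 km; Σt_B = 27.358 km; Σ(ρt)_A = 125769.437; Σ(ρt)_B = 80377.62 (in km·kg/m³).
e = (45.979 − 27.358) − (125769.437 − 80377.62) / 3380 = 5.19 km.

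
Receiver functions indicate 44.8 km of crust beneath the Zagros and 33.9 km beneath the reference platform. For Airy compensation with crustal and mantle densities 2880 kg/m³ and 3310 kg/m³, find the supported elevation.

Excess crust Δ = 44.8 km − 33.9 km = 10.9 km, split between elevation h and root r with h + r = Δ.
Airy balance ρ_c h = (ρ_m − ρ_c) r gives r = h ρ_c/(ρ_m − ρ_c), so h (1 + ρ_c/(ρ_m − ρ_c)) = Δ, i.e. h = Δ (ρ_m − ρ_c)/ρ_m.
h = 10.9 km × 430/3310 = 1.42 km.

1.42 km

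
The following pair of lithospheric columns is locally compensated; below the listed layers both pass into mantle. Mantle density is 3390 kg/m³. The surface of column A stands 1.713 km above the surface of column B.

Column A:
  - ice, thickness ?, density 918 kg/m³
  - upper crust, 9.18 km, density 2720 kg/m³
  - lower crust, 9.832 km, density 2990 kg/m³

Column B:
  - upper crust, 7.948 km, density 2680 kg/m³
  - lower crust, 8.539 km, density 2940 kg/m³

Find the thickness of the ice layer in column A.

Take the compensation level at the base of the deeper column (depth z_c below the surface of column A) and equate Σ ρ_i t_i down to z_c; mantle fills any gap and the z_c terms cancel.
Column A: x×918 + 9.18×2720 + 9.832×2990 + (z_c − 19.012 − x)×3390
Column B: 1.713×0 + 7.948×2680 + 8.539×2940 + (z_c − 1.713 − 16.487)×3390
The z_c×3390 term appears on both sides and cancels. Collect the known terms of each column as K = Σ(ρt)_known − 3390 × (depth of known layers): K_A = 54367.28 − 3390×19.012 = −10083.4; K_B = 46405.3 − 3390×(1.713 + 16.487) = −15292.7.
Balance: K_A − x×(3390 − 918) = K_B, so x = (K_A − K_B)/(3390 − 918) = 5209.3/2472 = 2.11 km.

2.11 km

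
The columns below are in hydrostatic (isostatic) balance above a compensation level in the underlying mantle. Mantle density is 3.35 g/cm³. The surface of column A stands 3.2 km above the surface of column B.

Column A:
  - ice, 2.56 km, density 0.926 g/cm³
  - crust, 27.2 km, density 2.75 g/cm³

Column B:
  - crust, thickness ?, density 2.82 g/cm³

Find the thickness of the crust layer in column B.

22.3 km

Take the compensation level at the base of the deeper column (depth z_c below the surface of column A) and equate Σ ρ_i t_i down to z_c; mantle fills any gap and the z_c terms cancel.
Column A: 2.56×0.926 + 27.2×2.75 + (z_c − 29.76)×3.35
Column B: 3.2×0 + x×2.82 + (z_c − 3.2 − 0 − x)×3.35
The z_c×3.35 term appears on both sides and cancels. Collect the known terms of each column as K = Σ(ρt)_known − 3.35 × (depth of known layers): K_A = 77.17056 − 3.35×29.76 = −22.52544; K_B = 0 − 3.35×(3.2 + 0) = −10.72.
Balance: K_A = K_B − x×(3.35 − 2.82), so x = (K_B − K_A)/(3.35 − 2.82) = 11.8054/0.53 = 22.3 km.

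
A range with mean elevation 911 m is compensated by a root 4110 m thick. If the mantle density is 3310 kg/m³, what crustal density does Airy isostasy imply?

2710 kg/m³

ρ_c h = (ρ_m − ρ_c) r → ρ_c (h + r) = ρ_m r → ρ_c = ρ_m r / (h + r).
ρ_c = 3310 × 4110 m / (911 m + 4110 m) = 2710 kg/m³.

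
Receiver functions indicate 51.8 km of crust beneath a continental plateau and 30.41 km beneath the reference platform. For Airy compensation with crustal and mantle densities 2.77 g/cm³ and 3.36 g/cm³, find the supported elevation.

3.76 km

Excess crust Δ = 51.8 km − 30.41 km = 21.39 km, split between elevation h and root r with h + r = Δ.
Airy balance ρ_c h = (ρ_m − ρ_c) r gives r = h ρ_c/(ρ_m − ρ_c), so h (1 + ρ_c/(ρ_m − ρ_c)) = Δ, i.e. h = Δ (ρ_m − ρ_c)/ρ_m.
h = 21.39 km × 0.59/3.36 = 3.76 km.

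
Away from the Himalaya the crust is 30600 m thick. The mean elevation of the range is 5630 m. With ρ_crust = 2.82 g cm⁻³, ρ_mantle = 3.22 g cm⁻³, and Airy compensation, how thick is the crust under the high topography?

75900 m

Root depth r = h ρ_c / (ρ_m − ρ_c) = 5630 m × 2.82 / 0.4 = 39690 m.
Total thickness = T + h + r = 30600 m + 5630 m + 39690 m = 75900 m.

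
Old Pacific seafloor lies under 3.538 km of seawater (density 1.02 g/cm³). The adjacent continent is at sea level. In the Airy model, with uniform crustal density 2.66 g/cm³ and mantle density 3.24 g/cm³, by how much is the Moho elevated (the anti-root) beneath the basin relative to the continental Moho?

10 km

Equating mass per unit area of the two columns: replacing crust with seawater at the top is compensated by replacing crust with mantle at the base: d (ρ_c − ρ_w) = a (ρ_m − ρ_c).
a = d (ρ_c − ρ_w)/(ρ_m − ρ_c) = 3.538 km × 1.64/0.58 = 10 km.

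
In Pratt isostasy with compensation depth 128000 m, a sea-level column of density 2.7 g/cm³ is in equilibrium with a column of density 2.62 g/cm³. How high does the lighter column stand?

ρ_ref D = ρ (D + h) → h = D (ρ_ref − ρ)/ρ.
h = 128000 m × (2.7 − 2.62)/2.62 = 3910 m.

3910 m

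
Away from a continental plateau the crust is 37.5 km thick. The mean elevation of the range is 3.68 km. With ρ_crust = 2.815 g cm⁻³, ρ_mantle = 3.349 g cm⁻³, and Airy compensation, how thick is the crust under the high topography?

60.6 km

Root depth r = h ρ_c / (ρ_m − ρ_c) = 3.68 km × 2.815 / 0.534 = 19.4 km.
Total thickness = T + h + r = 37.5 km + 3.68 km + 19.4 km = 60.6 km.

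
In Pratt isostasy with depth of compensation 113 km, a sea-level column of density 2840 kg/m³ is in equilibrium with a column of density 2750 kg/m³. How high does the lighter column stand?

ρ_ref D = ρ (D + h) → h = D (ρ_ref − ρ)/ρ.
h = 113 km × (2840 − 2750)/2750 = 3.7 km.

3.7 km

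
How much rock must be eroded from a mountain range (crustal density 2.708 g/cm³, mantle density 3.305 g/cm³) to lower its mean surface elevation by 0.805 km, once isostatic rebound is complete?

4.46 km

Net drop Δ = e − u = e − e ρ_c/ρ_m = e (ρ_m − ρ_c)/ρ_m.
e = Δ ρ_m/(ρ_m − ρ_c) = 0.805 km × 3.305/0.597 = 4.46 km.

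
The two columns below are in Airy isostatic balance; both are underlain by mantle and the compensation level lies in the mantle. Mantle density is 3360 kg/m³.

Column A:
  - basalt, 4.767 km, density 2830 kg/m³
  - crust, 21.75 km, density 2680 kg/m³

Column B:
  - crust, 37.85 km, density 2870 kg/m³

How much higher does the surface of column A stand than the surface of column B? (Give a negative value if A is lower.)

−0.366 km

For any compensation level in the mantle, the mantle terms cancel and isostasy reduces to e = (Σt_A − Σt_B) − (Σ(ρt)_A − Σ(ρt)_B) / ρ_m.
Σt_A = 26.517 km; Σt_B = 37.85 km; Σ(ρt)_A = 71780.61; Σ(ρt)_B = 108629.5 (in km·kg/m³).
e = (26.517 − 37.85) − (71780.61 − 108629.5) / 3360 = −0.366 km.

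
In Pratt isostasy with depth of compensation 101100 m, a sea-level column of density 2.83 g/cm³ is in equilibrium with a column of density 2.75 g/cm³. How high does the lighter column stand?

2940 m

ρ_ref D = ρ (D + h) → h = D (ρ_ref − ρ)/ρ.
h = 101100 m × (2.83 − 2.75)/2.75 = 2940 m.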